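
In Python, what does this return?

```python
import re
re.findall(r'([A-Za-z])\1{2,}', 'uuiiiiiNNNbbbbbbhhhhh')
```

['i', 'N', 'b', 'h']

After group 1 captures some text, `\1` only succeeds where that same text appears again.
With a single group, `findall` returns only what that group captured — 4 items.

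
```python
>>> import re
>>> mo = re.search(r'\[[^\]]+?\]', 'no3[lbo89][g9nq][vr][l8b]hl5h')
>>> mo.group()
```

'[lbo89]'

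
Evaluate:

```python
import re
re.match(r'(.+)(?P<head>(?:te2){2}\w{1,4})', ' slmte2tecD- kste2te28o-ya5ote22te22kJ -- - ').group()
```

' slmte2tecD- kste2te28o'

Pattern: one or more of any character (captured); then the literal 'te2' repeated 2 times, then 1 to 4 of a word character (captured as 'head').
With `match`, the pattern is implicitly anchored at the beginning.
The match spans [0:23] → ' slmte2tecD- kste2te28o'.
Captured: group 1 = ' slmte2tecD- ks', group 2 = 'te2te28o'.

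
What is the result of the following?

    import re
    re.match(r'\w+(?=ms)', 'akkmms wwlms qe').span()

`match` is anchored at position 0; if the pattern doesn't fit there, it returns None.
The match spans [0:4] → 'akkm'.

(0, 4)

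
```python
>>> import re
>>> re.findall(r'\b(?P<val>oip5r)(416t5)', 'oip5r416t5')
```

[('oip5r', '416t5')]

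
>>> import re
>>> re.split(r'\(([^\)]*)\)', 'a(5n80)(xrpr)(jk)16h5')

['a', '5n80', '', 'xrpr', '', 'jk', '16h5']

Matches to split on: at [1:7] → '(5n80)'; at [7:13] → '(xrpr)'; at [13:17] → '(jk)'.
The group in the pattern means `split` returns the separators' captures alongside the pieces.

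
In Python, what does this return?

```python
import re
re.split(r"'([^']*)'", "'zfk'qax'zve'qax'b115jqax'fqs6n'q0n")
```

`re.split` interleaves the captured-group text with the surrounding fragments.

['', 'zfk', 'qax', 'zve', 'qax', 'b115jqax', "fqs6n'q0n"]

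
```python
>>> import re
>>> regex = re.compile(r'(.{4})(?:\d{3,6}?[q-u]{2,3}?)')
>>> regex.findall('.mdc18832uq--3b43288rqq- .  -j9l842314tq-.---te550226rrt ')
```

['.mdc', '--3b', '-j9l', '--te']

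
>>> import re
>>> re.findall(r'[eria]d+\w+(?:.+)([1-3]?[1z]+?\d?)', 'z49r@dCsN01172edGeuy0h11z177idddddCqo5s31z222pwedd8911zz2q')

Pattern: one of [eria], then one or more of a literal 'd', then one or more of a word character; then one or more of any character (non-capturing group); then optionally a character in [1-3], then one or more of one of [1z] (lazy), then optionally a digit (captured).
Scanning left to right: at [14:57] match 'edGeuy0h11z177idddddCqo5s31z222pwedd8911zz2', group 1 = 'z2'.
`findall` collects group 1 from the one match (1 total).

['z2']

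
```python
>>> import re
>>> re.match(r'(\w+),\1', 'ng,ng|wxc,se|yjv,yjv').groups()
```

After group 1 captures some text, `\1` only succeeds where that same text appears again.
With `match`, the pattern is implicitly anchored at the beginning.
The match spans [0:5] → 'ng,ng'.
Captured: group 1 = 'ng'.

('ng',)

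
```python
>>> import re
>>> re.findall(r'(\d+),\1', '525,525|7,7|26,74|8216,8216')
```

['525', '7', '8216']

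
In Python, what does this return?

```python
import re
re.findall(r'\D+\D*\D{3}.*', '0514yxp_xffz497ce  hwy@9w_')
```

['yxp_xffz497ce  hwy@9w_']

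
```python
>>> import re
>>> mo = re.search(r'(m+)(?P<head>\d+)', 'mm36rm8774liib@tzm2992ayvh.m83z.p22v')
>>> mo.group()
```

'mm36'

The match spans [0:4] → 'mm36'.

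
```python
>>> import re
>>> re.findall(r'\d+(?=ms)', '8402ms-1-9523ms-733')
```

The `(?=…)`/`(?<=…)` assertion just peeks at neighbouring text; it doesn't advance the match position.
Walking the string: at [0:4] → '8402'; at [9:13] → '9523'.
No capturing groups, so `findall` returns the 2 full match strings.

['8402', '9523']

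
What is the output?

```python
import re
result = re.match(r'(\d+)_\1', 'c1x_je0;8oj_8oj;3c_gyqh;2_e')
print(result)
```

`re.match` won't scan ahead — the pattern has to work from the very first character.
Here the pattern fails at index 0, so the call returns None.

None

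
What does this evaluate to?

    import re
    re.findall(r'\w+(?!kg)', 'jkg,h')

['jkg', 'h']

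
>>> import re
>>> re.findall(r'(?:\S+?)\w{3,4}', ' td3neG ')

Because the quantifier is non-greedy, it stops expanding at the earliest point where the rest of the pattern can succeed.
Since nothing is captured, `findall` lists the 1 matched substring directly.

['td3ne']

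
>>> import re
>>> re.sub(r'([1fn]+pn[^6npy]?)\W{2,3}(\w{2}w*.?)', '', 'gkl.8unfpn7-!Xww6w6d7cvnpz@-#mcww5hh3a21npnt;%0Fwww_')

`sub` substitutes '' at each match site.

'gkl.8uw6d7cvnpz@-#mcww5hh3a2'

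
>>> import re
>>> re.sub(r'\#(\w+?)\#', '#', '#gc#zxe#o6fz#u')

'#zxe#u'

Matches: at [0:4] → '#gc#'; at [7:13] → '#o6fz#'.
Every occurrence is swapped for '#'.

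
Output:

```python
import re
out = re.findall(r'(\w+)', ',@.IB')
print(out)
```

['IB']

The pattern matches one or more of a word character (captured).
Walking the string: at [3:5] match 'IB', group 1 = 'IB'.
Because there's exactly one group, `findall` drops the full match and keeps group 1 from the one hit.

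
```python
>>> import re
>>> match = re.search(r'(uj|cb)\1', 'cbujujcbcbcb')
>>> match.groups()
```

`\1` is not a pattern — it's the concrete string captured by group 1, re-applied verbatim.
`re.search` tries every starting position until one works.
The match spans [2:6] → 'ujuj'.
Captured: group 1 = 'uj'.

('uj',)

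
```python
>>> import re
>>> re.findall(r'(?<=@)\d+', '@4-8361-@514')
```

['4', '514']

Lookahead/lookbehind check context without consuming it, so the matched span excludes the asserted characters.
No capturing groups, so `findall` returns the 2 full match strings.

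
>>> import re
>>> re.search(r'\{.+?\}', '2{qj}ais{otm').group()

'{qj}'

The match spans [1:5] → '{qj}'.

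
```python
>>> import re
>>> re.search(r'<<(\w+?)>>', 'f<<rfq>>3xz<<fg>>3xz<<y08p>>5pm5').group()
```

'<<rfq>>'

`re.search` tries every starting position until one works.
The match spans [1:8] → '<<rfq>>'.
Captured: group 1 = 'rfq'.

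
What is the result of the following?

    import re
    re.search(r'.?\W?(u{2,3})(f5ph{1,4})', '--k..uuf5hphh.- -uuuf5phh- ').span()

Pattern: optionally any character, then optionally a non-word character; then 2 to 3 of a literal 'u' (captured); then the literal 'f5p', then 1 to 4 of the literal 'h' (captured).
`search` walks the string left to right and returns the first match it finds.
The match spans [15:25] → ' -uuuf5phh'.
Captured: group 1 = 'uuu', group 2 = 'f5phh'.

(15, 25)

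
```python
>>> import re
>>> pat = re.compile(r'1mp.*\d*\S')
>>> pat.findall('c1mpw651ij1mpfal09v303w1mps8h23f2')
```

['1mpw651ij1mpfal09v303w1mps8h23f2']

The pattern matches the literal '1mp', then zero or more of any character; then zero or more of a digit, then a non-whitespace character.
Since nothing is captured, `findall` lists the 1 matched substring directly.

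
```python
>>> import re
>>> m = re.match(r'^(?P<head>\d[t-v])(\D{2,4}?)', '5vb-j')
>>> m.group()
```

'5vb-'

Pattern: anchored at the start of the string; then a digit, then a character in [t-v] (captured as 'head'); then 2 to 4 of a non-digit (lazy) (captured).
A `+?`/`*?`/`{m,n}?` starts at its minimum and grows only as far as needed for what follows to match.
`re.match` only tries the pattern at the start of the string.
The match spans [0:4] → '5vb-'.
Captured: group 1 = '5v', group 2 = 'b-'.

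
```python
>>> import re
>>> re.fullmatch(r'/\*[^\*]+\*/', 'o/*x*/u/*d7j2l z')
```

None

`fullmatch` succeeds only if the pattern covers the string from start to end.
Here there's no way to consume every character, so the call returns None.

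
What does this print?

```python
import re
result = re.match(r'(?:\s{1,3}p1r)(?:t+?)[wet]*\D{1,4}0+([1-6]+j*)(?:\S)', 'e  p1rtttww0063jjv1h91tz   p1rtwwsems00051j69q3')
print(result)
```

The pattern matches 1 to 3 of whitespace, then the literal 'p1r' (non-capturing group); then one or more of a literal 't' (lazy) (non-capturing group); then zero or more of one of [wet], then 1 to 4 of a non-digit, then one or more of the literal '0'; then one or more of a character in [1-6], then zero or more of a literal 'j' (captured); then a non-whitespace character (non-capturing group).
`re.match` won't scan ahead — the pattern has to work from the very first character.
Here the string doesn't start with a match, so the call returns None.

None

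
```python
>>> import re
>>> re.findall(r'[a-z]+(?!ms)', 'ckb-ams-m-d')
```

['ckb', 'ams', 'm', 'd']

Because the assertion is negative and zero-width, positions next to the forbidden text are skipped.
`findall` yields the raw match text (4 of them) because the pattern has no groups.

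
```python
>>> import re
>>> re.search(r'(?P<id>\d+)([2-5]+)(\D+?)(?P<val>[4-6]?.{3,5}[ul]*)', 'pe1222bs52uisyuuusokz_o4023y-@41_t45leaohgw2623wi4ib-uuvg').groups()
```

The pattern matches one or more of a digit (captured as 'id'); then one or more of a character in [2-5] (captured); then one or more of a non-digit (lazy) (captured); then optionally a character in [4-6], then 3 to 5 of any character, then zero or more of one of [ul] (captured as 'val').
Unlike `match`, `search` isn't anchored — it looks for the pattern anywhere in the string.
The match spans [2:12] → '1222bs52ui'.
Captured: group 1 = '122', group 2 = '2', group 3 = 'b', group 4 = 's52ui'.

('122', '2', 'b', 's52ui')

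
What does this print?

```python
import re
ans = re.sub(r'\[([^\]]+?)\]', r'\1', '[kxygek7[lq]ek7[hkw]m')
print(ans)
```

kxygek7[lqek7hkwm

Matches: at [0:12] → '[kxygek7[lq]'; at [15:20] → '[hkw]'.
The replacement refers to a captured group, so each match is rewritten using its own captured text.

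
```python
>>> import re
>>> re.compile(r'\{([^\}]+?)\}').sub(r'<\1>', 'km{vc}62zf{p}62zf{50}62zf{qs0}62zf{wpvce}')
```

'km<vc>62zf<p>62zf<50>62zf<qs0>62zf<wpvce>'

Matches: at [2:6] → '{vc}'; at [10:13] → '{p}'; at [17:21] → '{50}'; at [25:30] → '{qs0}'; at [34:41] → '{wpvce}'.
`\1` in the replacement pulls in group 1's text for each match.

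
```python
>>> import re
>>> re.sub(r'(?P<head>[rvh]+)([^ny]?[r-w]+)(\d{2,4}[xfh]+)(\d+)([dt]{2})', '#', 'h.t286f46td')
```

The pattern matches one or more of one of [rvh] (captured as 'head'); then optionally any character except [ny], then one or more of a character in [r-w] (captured); then 2 to 4 of a digit, then one or more of one of [xfh] (captured); then one or more of a digit (captured); then exactly 2 of one of [dt] (captured).
Matches: at [0:11] → 'h.t286f46td'.
`sub` substitutes '#' at each match site.

'#'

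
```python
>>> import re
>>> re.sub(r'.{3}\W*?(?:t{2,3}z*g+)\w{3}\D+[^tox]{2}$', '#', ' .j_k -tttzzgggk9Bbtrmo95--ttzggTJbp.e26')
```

' .j_k -tttzzgggk9Bbtrm#'

`sub` substitutes '#' at each match site.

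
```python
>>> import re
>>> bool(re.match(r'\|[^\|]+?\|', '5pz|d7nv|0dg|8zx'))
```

False

`re.match` won't scan ahead — the pattern has to work from the very first character.
Here position 0 doesn't satisfy it, so the call returns None, and `bool(None)` is False.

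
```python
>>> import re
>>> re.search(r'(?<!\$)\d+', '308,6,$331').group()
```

`(?!…)`/`(?<!…)` only lets a position through if the neighbouring text does NOT match; no characters are consumed.
Unlike `match`, `search` isn't anchored — it looks for the pattern anywhere in the string.
The match spans [0:3] → '308'.

'308'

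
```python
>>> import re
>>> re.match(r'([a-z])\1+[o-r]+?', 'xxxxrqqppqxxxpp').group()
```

The backreference `\1` re-matches whatever the first group consumed, character for character.
With `match`, the pattern is implicitly anchored at the beginning.
The match spans [0:5] → 'xxxxr'.
Captured: group 1 = 'x'.

'xxxxr'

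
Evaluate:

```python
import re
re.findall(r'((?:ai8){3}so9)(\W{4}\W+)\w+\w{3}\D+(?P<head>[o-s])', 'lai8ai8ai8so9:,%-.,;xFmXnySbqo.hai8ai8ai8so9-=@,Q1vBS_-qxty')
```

[('ai8ai8ai8so9', ':,%-.,;', 'o')]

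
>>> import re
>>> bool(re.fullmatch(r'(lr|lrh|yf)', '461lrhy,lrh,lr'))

`re.fullmatch` is like wrapping the pattern in `^…$` (in single-line mode).
Here the pattern can't cover the whole string, so the call returns None, and `bool(None)` is False.

False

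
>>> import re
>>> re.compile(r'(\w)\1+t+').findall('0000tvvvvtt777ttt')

`\1` is not a pattern — it's the concrete string captured by group 1, re-applied verbatim.
Scanning left to right: at [0:5] match '0000t', group 1 = '0'; at [5:11] match 'vvvvtt', group 1 = 'v'; at [11:17] match '777ttt', group 1 = '7'.
`findall` collects group 1 from each match (3 total).

['0', 'v', '7']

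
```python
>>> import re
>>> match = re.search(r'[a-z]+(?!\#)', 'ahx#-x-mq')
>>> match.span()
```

Because the assertion is negative and zero-width, positions next to the forbidden text are skipped.
The match spans [0:2] → 'ah'.

(0, 2)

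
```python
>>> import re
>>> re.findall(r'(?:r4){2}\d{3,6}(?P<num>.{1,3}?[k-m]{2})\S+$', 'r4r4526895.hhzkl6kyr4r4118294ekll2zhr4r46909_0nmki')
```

['ekl']

This matches the literal 'r4' repeated 2 times, then 3 to 6 of a digit; then 1 to 3 of any character (lazy), then exactly 2 of a character in [k-m] (captured as 'num'); then one or more of a non-whitespace character; then anchored at the end.
Walking the string: at [19:50] match 'r4r4118294ekll2zhr4r46909_0nmki', group 1 = 'ekl'.
With a single group, `findall` returns only what that group captured — 1 item.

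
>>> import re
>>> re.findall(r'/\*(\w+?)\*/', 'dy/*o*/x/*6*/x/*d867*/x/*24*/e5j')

Because there's exactly one group, `findall` drops the full match and keeps group 1 from each hit.

['o', '6', 'd867', '24']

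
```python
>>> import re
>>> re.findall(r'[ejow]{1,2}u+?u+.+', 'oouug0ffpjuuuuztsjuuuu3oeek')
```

['oouug0ffpjuuuuztsjuuuu3oeek']

This matches 1 to 2 of one of [ejow], then one or more of a literal 'u' (lazy); then one or more of a literal 'u', then one or more of any character.
No capturing groups, so `findall` returns the 1 full match string.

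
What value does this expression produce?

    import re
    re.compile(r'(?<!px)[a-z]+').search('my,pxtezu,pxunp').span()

(0, 2)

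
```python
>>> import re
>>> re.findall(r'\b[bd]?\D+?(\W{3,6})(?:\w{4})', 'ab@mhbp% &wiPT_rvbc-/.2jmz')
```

Pattern: a word boundary (`\b`, zero-width); then optionally one of [bd], then one or more of a non-digit (lazy); then 3 to 6 of a non-word character (captured); then exactly 4 of a word character (non-capturing group).
`findall` collects group 1 from the one match (1 total).

['% &']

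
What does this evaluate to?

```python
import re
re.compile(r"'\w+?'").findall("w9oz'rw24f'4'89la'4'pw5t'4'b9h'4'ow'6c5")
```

["'rw24f'", "'89la'", "'pw5t'", "'b9h'", "'ow'"]

Matches: at [4:11] → "'rw24f'"; at [12:18] → "'89la'"; at [19:25] → "'pw5t'"; at [26:31] → "'b9h'"; at [32:36] → "'ow'".
No capturing groups, so `findall` returns the 5 full match strings.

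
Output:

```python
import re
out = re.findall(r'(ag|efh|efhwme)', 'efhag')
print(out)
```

Matches: at [0:3] match 'efh', group 1 = 'efh'; at [3:5] match 'ag', group 1 = 'ag'.
Because there's exactly one group, `findall` drops the full match and keeps group 1 from each hit.

['efh', 'ag']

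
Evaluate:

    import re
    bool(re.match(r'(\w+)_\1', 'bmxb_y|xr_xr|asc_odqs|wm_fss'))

A backreference is literal: `\1` must see the identical characters the first group matched.
`re.match` only tries the pattern at the start of the string.
Here position 0 doesn't satisfy it, so the call returns None, and `bool(None)` is False.

False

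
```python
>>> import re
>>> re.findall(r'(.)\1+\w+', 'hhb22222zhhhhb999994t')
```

After group 1 captures some text, `\1` only succeeds where that same text appears again.
With a single group, `findall` returns only what that group captured — 1 item.

['h']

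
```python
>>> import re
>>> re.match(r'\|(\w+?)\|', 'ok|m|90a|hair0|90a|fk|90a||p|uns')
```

`re.match` only tries the pattern at the start of the string.
Here the string doesn't start with a match, so the call returns None.

None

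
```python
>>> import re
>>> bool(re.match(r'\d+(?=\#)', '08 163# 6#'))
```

False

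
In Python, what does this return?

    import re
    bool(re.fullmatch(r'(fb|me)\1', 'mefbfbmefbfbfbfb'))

`\1` has to match the exact text group 1 already captured.
`re.fullmatch` is like wrapping the pattern in `^…$` (in single-line mode).
Here the pattern can't cover the whole string, so the call returns None, and `bool(None)` is False.

False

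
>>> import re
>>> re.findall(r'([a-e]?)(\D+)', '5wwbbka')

[('', 'wwbbka')]

Pattern: optionally a character in [a-e] (captured); then one or more of a non-digit (captured).
Walking the string: at [1:7] match 'wwbbka', groups = ('', 'wwbbka').
2 groups means the one result is a tuple of 2 captured strings — 1 here.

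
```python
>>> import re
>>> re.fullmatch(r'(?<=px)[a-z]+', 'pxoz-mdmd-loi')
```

For `fullmatch`, every character of the input must be accounted for by the pattern.
Here the string isn't matched end-to-end, so the call returns None.

None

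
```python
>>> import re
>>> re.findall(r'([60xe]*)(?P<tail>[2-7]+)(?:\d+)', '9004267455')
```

[('00', '426745')]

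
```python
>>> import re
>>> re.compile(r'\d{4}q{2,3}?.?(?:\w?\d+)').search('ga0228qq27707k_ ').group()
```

Pattern: exactly 4 of a digit, then 2 to 3 of the literal 'q' (lazy), then optionally any character; then optionally a word character, then one or more of a digit (non-capturing group).
The match spans [2:13] → '0228qq27707'.

'0228qq27707'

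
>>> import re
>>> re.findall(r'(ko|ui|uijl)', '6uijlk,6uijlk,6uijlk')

['ui', 'ui', 'ui']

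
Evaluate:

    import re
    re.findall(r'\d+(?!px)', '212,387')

['212', '387']

The negative lookaround is zero-width — it rules out positions where the adjacent text would match, without consuming anything.
Walking the string: at [0:3] → '212'; at [4:7] → '387'.
`findall` yields the raw match text (2 of them) because the pattern has no groups.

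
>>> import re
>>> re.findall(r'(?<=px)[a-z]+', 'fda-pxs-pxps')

['s', 'ps']

The `(?=…)`/`(?<=…)` assertion just peeks at neighbouring text; it doesn't advance the match position.
With no groups in the pattern, `findall` gives back each whole match — 2 here.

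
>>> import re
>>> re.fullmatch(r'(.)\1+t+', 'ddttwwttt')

None

For `fullmatch`, every character of the input must be accounted for by the pattern.
Here the string isn't matched end-to-end, so the call returns None.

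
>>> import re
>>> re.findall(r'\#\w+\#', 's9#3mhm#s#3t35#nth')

['#3mhm#', '#3t35#']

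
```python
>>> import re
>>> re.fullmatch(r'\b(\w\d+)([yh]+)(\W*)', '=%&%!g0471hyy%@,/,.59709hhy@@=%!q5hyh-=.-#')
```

`re.fullmatch` is like wrapping the pattern in `^…$` (in single-line mode).
Here the pattern can't cover the whole string, so the call returns None.

None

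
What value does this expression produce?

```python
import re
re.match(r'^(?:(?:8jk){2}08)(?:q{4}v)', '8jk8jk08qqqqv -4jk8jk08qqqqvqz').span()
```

With `match`, the pattern is implicitly anchored at the beginning.
The match spans [0:13] → '8jk8jk08qqqqv'.

(0, 13)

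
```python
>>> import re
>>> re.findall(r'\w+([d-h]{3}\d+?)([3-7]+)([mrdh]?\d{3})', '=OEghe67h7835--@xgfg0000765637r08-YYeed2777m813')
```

The pattern matches one or more of a word character; then exactly 3 of a character in [d-h], then one or more of a digit (lazy) (captured); then one or more of a character in [3-7] (captured); then optionally one of [mrdh], then exactly 3 of a digit (captured).
With 3 capturing groups, `findall` returns a 3-tuple per match.

[('ghe6', '7', 'h783'), ('gfg0000', '765', '637'), ('eed2', '777', 'm813')]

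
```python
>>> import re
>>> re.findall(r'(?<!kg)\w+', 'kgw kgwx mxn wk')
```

The negative lookahead/lookbehind blocks any match where the forbidden context is present.
Walking the string: at [0:3] → 'kgw'; at [4:8] → 'kgwx'; at [9:12] → 'mxn'; at [13:15] → 'wk'.
With no groups in the pattern, `findall` gives back each whole match — 4 here.

['kgw', 'kgwx', 'mxn', 'wk']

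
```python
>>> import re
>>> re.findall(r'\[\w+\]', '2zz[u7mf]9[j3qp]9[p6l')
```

['[u7mf]', '[j3qp]']

Matches: at [3:9] → '[u7mf]'; at [10:16] → '[j3qp]'.
`findall` yields the raw match text (2 of them) because the pattern has no groups.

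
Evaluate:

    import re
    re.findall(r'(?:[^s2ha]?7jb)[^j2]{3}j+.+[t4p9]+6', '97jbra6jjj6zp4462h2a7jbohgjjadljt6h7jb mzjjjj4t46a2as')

Pattern: optionally any character except [s2ha], then the literal '7jb' (non-capturing group); then exactly 3 of any character except [j2], then one or more of a literal 'j', then one or more of any character; then one or more of one of [t4p9], then the literal '6'.
Walking the string: at [0:49] → '97jbra6jjj6zp4462h2a7jbohgjjadljt6h7jb mzjjjj4t46'.
No capturing groups, so `findall` returns the 1 full match string.

['97jbra6jjj6zp4462h2a7jbohgjjadljt6h7jb mzjjjj4t46']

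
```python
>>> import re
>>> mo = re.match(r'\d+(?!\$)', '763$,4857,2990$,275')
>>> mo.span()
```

(0, 2)

`re.match` only tries the pattern at the start of the string.
The match spans [0:2] → '76'.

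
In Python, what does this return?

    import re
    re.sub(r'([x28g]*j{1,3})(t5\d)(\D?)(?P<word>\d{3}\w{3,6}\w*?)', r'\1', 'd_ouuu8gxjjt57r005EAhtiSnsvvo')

'd_ouuu8gxjjnsvvo'

Pattern: zero or more of one of [x28g], then 1 to 3 of the literal 'j' (captured); then the literal 't5', then a digit (captured); then optionally a non-digit (captured); then exactly 3 of a digit, then 3 to 6 of a word character, then zero or more of a word character (lazy) (captured as 'word').
With the lazy modifier that quantifier settles for the fewest repetitions that let the rest of the pattern succeed (the atoms after it are unaffected and can still be greedy).
Matches: at [6:24] → '8gxjjt57r005EAhtiS'.
The replacement refers to a captured group, so each match is rewritten using its own captured text.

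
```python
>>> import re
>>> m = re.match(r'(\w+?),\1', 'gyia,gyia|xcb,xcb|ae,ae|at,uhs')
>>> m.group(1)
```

After group 1 captures some text, `\1` only succeeds where that same text appears again.
`match` is anchored at position 0; if the pattern doesn't fit there, it returns None.
The match spans [0:9] → 'gyia,gyia'.
Captured: group 1 = 'gyia'.

'gyia'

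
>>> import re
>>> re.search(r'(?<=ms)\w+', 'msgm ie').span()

(2, 4)

The positive lookaround only admits positions where the adjacent text matches; those characters stay outside the span.
`re.search` scans for the first position where the pattern succeeds.
The match spans [2:4] → 'gm'.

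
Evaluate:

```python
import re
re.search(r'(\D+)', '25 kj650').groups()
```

(' kj',)

The match spans [2:5] → ' kj'.
Captured: group 1 = ' kj'.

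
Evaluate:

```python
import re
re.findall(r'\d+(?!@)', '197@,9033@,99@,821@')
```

Because the assertion is negative and zero-width, positions next to the forbidden text are skipped.
Scanning left to right: at [0:2] → '19'; at [5:8] → '903'; at [11:12] → '9'; at [15:17] → '82'.
`findall` yields the raw match text (4 of them) because the pattern has no groups.

['19', '903', '9', '82']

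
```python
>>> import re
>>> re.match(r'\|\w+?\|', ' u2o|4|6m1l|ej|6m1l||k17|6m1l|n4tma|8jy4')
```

None

`match` is anchored at position 0; if the pattern doesn't fit there, it returns None.
Here the string doesn't start with a match, so the call returns None.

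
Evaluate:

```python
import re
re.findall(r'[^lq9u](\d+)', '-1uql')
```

['1']

One capturing group, so `findall` returns just the captured substring from the one match — 1 in all.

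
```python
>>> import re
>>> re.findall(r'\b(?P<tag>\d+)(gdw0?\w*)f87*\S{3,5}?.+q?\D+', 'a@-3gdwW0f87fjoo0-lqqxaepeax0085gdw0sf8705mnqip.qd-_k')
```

Pattern: a word boundary (`\b`, zero-width); then one or more of a digit (captured as 'tag'); then the literal 'gdw', then optionally the literal '0', then zero or more of a word character (captured); then the literal 'f8', then zero or more of the literal '7', then 3 to 5 of a non-whitespace character (lazy); then one or more of any character, then optionally a literal 'q', then one or more of a non-digit.
Matches: at [3:53] match '3gdwW0f87fjoo0-lqqxaepeax0085gdw0sf8705mnqip.qd-_k', groups = ('3', 'gdwW0').
Multiple groups make `findall` return tuples — one 2-tuple for the one match.

[('3', 'gdwW0')]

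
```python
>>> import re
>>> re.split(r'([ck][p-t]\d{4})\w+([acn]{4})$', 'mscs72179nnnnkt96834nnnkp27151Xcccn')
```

['ms', 'cs7217', 'cccn', '']

`re.split` interleaves the captured-group text with the surrounding fragments.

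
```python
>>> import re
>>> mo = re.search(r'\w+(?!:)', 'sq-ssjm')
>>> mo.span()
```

Because the assertion is negative and zero-width, positions next to the forbidden text are skipped.
The match spans [0:2] → 'sq'.

(0, 2)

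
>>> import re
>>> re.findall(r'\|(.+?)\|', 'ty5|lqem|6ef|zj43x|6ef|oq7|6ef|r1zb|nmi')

['lqem', 'zj43x', 'oq7', 'r1zb']

A non-greedy quantifier consumes as few characters as it can — just enough that the remainder of the pattern still matches from where it stops; whatever follows it matches normally.
Walking the string: at [3:9] match '|lqem|', group 1 = 'lqem'; at [12:19] match '|zj43x|', group 1 = 'zj43x'; at [22:27] match '|oq7|', group 1 = 'oq7'; at [30:36] match '|r1zb|', group 1 = 'r1zb'.
One capturing group, so `findall` returns just the captured substring from each match — 4 in all.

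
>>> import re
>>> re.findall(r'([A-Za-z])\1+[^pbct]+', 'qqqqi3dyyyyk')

['q']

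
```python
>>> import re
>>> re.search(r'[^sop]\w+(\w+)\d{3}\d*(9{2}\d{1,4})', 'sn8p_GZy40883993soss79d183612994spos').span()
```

(1, 32)

Pattern: any character except [sop], then one or more of a word character; then one or more of a word character (captured); then exactly 3 of a digit, then zero or more of a digit; then exactly 2 of the literal '9', then 1 to 4 of a digit (captured).
The match spans [1:32] → 'n8p_GZy40883993soss79d183612994'.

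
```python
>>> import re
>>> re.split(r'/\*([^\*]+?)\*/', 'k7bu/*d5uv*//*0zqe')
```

With a capturing group present, the delimiter's captured portion is kept in the result list.

['k7bu', 'd5uv', '/*0zqe']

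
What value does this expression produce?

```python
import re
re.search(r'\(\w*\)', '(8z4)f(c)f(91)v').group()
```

'(8z4)'

The match spans [0:5] → '(8z4)'.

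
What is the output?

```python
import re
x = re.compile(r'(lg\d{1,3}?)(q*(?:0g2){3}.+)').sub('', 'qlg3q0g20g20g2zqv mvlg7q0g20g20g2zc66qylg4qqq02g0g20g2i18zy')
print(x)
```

q

The pattern matches the literal 'lg', then 1 to 3 of a digit (lazy) (captured); then zero or more of the literal 'q', then the literal '0g2' repeated 3 times, then one or more of any character (captured).
Matches: at [1:59] → 'lg3q0g20g20g2zqv mvlg7q0g20g20g2zc66qylg4qqq02g0g20g2i18zy'.
`sub` substitutes '' at each match site.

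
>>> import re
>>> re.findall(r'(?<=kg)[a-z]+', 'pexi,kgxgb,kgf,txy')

['xgb', 'f']

Because the assertion is zero-width, the text it checks is not consumed and won't appear in the result.
Walking the string: at [7:10] → 'xgb'; at [13:14] → 'f'.
`findall` yields the raw match text (2 of them) because the pattern has no groups.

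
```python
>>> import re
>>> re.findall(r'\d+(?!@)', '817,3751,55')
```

Because the assertion is negative and zero-width, positions next to the forbidden text are skipped.
Matches: at [0:3] → '817'; at [4:8] → '3751'; at [9:11] → '55'.
No capturing groups, so `findall` returns the 3 full match strings.

['817', '3751', '55']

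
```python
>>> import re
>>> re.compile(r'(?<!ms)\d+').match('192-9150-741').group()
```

'192'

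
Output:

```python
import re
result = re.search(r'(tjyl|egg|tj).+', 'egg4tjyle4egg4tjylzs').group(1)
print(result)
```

The match spans [0:20] → 'egg4tjyle4egg4tjylzs'.
Captured: group 1 = 'egg'.

egg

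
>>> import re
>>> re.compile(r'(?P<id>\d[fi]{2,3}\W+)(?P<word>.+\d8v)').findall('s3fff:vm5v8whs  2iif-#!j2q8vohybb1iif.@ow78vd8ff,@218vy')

The pattern matches a digit, then 2 to 3 of one of [fi], then one or more of a non-word character (captured as 'id'); then one or more of any character, then a digit, then the literal '8v' (captured as 'word').
With 2 capturing groups, `findall` returns a 2-tuple per match.

[('3fff:', 'vm5v8whs  2iif-#!j2q8vohybb1iif.@ow78vd8ff,@218v')]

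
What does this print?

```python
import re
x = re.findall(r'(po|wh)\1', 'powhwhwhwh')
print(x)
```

['wh', 'wh']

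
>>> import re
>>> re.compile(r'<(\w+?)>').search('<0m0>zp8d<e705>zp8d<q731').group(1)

`search` walks the string left to right and returns the first match it finds.
The match spans [0:5] → '<0m0>'.
Captured: group 1 = '0m0'.

'0m0'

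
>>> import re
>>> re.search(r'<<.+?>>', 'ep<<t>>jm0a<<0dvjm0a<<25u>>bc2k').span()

(2, 7)

With the lazy modifier that quantifier settles for the fewest repetitions that let the rest of the pattern succeed (the atoms after it are unaffected and can still be greedy).
The match spans [2:7] → '<<t>>'.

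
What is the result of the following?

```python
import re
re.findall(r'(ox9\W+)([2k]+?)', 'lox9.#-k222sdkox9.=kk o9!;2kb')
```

[('ox9.#-', 'k'), ('ox9.=', 'k')]

This matches the literal 'ox9', then one or more of a non-word character (captured); then one or more of one of [2k] (lazy) (captured).
The `?` after the quantifier makes it lazy — it takes as little as possible before letting the rest of the pattern try.
Walking the string: at [1:8] match 'ox9.#-k', groups = ('ox9.#-', 'k'); at [14:20] match 'ox9.=k', groups = ('ox9.=', 'k').
Multiple groups make `findall` return tuples — one 2-tuple for each match.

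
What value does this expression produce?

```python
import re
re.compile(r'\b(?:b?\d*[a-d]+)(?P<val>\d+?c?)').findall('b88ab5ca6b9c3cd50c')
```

['5c']

This matches a word boundary (`\b`, zero-width); then optionally a literal 'b', then zero or more of a digit, then one or more of a character in [a-d] (non-capturing group); then one or more of a digit (lazy), then optionally a literal 'c' (captured as 'val').
Because there's exactly one group, `findall` drops the full match and keeps group 1 from the one hit.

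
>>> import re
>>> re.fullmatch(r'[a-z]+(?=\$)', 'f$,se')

None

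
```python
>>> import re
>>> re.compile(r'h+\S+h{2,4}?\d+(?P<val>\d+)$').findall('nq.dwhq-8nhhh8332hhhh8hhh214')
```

The pattern matches one or more of a literal 'h', then one or more of a non-whitespace character, then 2 to 4 of the literal 'h' (lazy); then one or more of a digit; then one or more of a digit (captured as 'val'); then anchored at the end.
Scanning left to right: at [5:28] match 'hq-8nhhh8332hhhh8hhh214', group 1 = '4'.
One capturing group, so `findall` returns just the captured substring from the one match — 1 in all.

['4']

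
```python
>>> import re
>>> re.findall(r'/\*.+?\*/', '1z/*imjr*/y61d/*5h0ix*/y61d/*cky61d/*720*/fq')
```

['/*imjr*/', '/*5h0ix*/', '/*cky61d/*720*/']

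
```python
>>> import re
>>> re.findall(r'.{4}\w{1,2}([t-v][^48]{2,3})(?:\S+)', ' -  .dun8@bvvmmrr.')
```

['vmmr']

The pattern matches exactly 4 of any character, then 1 to 2 of a word character; then a character in [t-v], then 2 to 3 of any character except [48] (captured); then one or more of a non-whitespace character (non-capturing group).
Walking the string: at [6:18] match 'un8@bvvmmrr.', group 1 = 'vmmr'.
With a single group, `findall` returns only what that group captured — 1 item.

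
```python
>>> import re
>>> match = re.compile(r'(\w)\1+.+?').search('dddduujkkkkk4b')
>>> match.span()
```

A backreference is literal: `\1` must see the identical characters the first group matched.
Unlike `match`, `search` isn't anchored — it looks for the pattern anywhere in the string.
The match spans [0:5] → 'ddddu'.
Captured: group 1 = 'd'.

(0, 5)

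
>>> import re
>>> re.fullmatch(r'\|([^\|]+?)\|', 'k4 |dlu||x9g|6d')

`re.fullmatch` is like wrapping the pattern in `^…$` (in single-line mode).
Here the string isn't matched end-to-end, so the call returns None.

None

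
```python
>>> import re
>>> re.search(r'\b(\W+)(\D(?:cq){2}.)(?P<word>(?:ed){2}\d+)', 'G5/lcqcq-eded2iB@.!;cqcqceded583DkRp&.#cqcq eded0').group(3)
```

'eded2'

The match spans [2:14] → '/lcqcq-eded2'.
Captured: group 1 = '/', group 2 = 'lcqcq-', group 3 = 'eded2'.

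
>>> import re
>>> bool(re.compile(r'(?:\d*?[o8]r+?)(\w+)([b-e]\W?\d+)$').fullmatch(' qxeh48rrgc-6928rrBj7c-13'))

The pattern matches zero or more of a digit (lazy), then one of [o8], then one or more of a literal 'r' (lazy) (non-capturing group); then one or more of a word character (captured); then a character in [b-e], then optionally a non-word character, then one or more of a digit (captured); then anchored at the end.
For `fullmatch`, every character of the input must be accounted for by the pattern.
Here the pattern can't cover the whole string, so the call returns None, and `bool(None)` is False.

False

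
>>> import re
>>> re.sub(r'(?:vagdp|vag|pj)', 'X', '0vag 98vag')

Matches: at [1:4] → 'vag'; at [7:10] → 'vag'.
Every occurrence is swapped for 'X'.

'0X 98X'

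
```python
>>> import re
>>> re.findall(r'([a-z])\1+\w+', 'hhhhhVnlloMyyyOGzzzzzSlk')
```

['h']

After group 1 captures some text, `\1` only succeeds where that same text appears again.
Matches: at [0:24] match 'hhhhhVnlloMyyyOGzzzzzSlk', group 1 = 'h'.
`findall` collects group 1 from the one match (1 total).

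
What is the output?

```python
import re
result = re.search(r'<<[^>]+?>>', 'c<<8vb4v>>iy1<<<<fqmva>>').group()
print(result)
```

<<8vb4v>>

Unlike `match`, `search` isn't anchored — it looks for the pattern anywhere in the string.
The match spans [1:10] → '<<8vb4v>>'.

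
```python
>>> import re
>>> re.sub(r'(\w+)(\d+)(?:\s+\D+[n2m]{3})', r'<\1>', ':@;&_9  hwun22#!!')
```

':@;&<_>#!!'

This matches one or more of a word character (captured); then one or more of a digit (captured); then one or more of whitespace, then one or more of a non-digit, then exactly 3 of one of [n2m] (non-capturing group).
`\1` in the replacement pulls in group 1's text for each match.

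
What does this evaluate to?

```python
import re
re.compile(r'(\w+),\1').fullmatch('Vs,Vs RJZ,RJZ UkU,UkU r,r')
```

None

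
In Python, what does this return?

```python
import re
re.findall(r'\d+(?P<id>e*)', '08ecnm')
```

['e']

This matches one or more of a digit; then zero or more of a literal 'e' (captured as 'id').
Walking the string: at [0:3] match '08e', group 1 = 'e'.
With a single group, `findall` returns only what that group captured — 1 item.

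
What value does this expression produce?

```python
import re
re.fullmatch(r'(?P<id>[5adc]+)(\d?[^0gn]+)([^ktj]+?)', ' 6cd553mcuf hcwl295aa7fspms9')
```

The pattern matches one or more of one of [5adc] (captured as 'id'); then optionally a digit, then one or more of any character except [0gn] (captured); then one or more of any character except [ktj] (lazy) (captured).
For `fullmatch`, every character of the input must be accounted for by the pattern.
Here the string isn't matched end-to-end, so the call returns None.

None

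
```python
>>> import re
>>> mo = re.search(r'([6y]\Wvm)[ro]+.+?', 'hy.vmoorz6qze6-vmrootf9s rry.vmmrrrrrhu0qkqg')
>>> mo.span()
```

(1, 9)

The pattern matches one of [6y], then a non-word character, then the literal 'vm' (captured); then one or more of one of [ro], then one or more of any character (lazy).
Because the quantifier is non-greedy, it stops expanding at the earliest point where the rest of the pattern can succeed.
`search` walks the string left to right and returns the first match it finds.
The match spans [1:9] → 'y.vmoorz'.
Captured: group 1 = 'y.vm'.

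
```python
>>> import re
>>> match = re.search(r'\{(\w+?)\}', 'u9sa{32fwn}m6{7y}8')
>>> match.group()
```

'{32fwn}'

`re.search` scans for the first position where the pattern succeeds.
The match spans [4:11] → '{32fwn}'.
Captured: group 1 = '32fwn'.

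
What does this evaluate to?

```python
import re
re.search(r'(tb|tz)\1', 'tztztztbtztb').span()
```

(0, 4)

`\1` is not a pattern — it's the concrete string captured by group 1, re-applied verbatim.
The match spans [0:4] → 'tztz'.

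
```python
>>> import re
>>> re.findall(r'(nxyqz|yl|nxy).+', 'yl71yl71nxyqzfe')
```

['yl']

One capturing group, so `findall` returns just the captured substring from the one match — 1 in all.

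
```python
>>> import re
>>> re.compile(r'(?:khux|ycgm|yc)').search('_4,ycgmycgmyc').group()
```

'ycgm'

Alternation isn't longest-match — the leftmost alternative that fits at this position is chosen.
`re.search` tries every starting position until one works.
The match spans [3:7] → 'ycgm'.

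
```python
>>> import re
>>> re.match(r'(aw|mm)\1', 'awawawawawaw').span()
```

(0, 4)

`re.match` won't scan ahead — the pattern has to work from the very first character.
The match spans [0:4] → 'awaw'.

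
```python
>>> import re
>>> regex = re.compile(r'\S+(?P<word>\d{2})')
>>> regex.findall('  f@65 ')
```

['65']

The pattern matches one or more of a non-whitespace character; then exactly 2 of a digit (captured as 'word').
Scanning left to right: at [2:6] match 'f@65', group 1 = '65'.
`findall` collects group 1 from the one match (1 total).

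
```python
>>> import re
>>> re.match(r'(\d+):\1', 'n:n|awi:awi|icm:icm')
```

None

`re.match` only tries the pattern at the start of the string.
Here position 0 doesn't satisfy it, so the call returns None.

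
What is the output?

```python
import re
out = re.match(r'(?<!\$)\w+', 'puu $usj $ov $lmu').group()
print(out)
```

puu

With `match`, the pattern is implicitly anchored at the beginning.
The match spans [0:3] → 'puu'.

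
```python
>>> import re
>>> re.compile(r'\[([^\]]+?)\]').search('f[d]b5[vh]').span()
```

(1, 4)

The match spans [1:4] → '[d]'.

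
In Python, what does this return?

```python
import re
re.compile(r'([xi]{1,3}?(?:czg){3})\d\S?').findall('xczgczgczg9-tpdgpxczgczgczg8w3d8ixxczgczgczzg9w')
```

['xczgczgczg', 'xczgczgczg']

Pattern: 1 to 3 of one of [xi] (lazy), then the literal 'czg' repeated 3 times (captured); then a digit, then optionally a non-whitespace character.
Scanning left to right: at [0:12] match 'xczgczgczg9-', group 1 = 'xczgczgczg'; at [17:29] match 'xczgczgczg8w', group 1 = 'xczgczgczg'.
`findall` collects group 1 from each match (2 total).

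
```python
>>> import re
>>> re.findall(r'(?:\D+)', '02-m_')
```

['-m_']

The pattern matches one or more of a non-digit (non-capturing group).
Walking the string: at [2:5] → '-m_'.
`findall` yields the raw match text (1 of them) because the pattern has no groups.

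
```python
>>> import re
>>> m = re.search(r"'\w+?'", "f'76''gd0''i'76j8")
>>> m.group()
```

"'76'"

The match spans [1:5] → "'76'".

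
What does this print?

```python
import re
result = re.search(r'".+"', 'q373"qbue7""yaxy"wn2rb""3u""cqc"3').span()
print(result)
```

The match spans [4:32] → '"qbue7""yaxy"wn2rb""3u""cqc"'.

(4, 32)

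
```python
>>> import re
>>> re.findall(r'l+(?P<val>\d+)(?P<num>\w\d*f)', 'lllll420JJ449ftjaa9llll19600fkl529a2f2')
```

[('1960', '0f'), ('529', 'a2f')]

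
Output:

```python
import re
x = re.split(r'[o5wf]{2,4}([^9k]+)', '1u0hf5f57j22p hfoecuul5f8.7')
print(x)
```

['1u0h', '7j22p hfoecuul5f8.7', '']

Pattern: 2 to 4 of one of [o5wf]; then one or more of any character except [9k] (captured).
Matches to split on: at [4:27] → 'f5f57j22p hfoecuul5f8.7'.
Because the pattern has a capturing group, `split` also inserts each captured text between the pieces.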